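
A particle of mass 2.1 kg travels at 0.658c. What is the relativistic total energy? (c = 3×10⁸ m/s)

γ = 1/√(1 - 0.658²) = 1.328
mc² = 2.1 × (3×10⁸)² = 1.890×10¹⁷ J
E = γmc² = 1.328 × 1.890×10¹⁷ = 2.510×10¹⁷ J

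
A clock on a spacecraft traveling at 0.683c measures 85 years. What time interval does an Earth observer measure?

Proper time Δt₀ = 85 years
γ = 1/√(1 - 0.683²) = 1.369
Δt = γΔt₀ = 1.369 × 85 = 116.4 years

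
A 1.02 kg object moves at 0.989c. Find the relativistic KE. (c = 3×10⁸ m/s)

γ = 1/√(1 - 0.989²) = 6.7606
γ - 1 = 5.7606
KE = (γ-1)mc² = 5.7606 × 1.02 × (3×10⁸)² = 5.288×10¹⁷ J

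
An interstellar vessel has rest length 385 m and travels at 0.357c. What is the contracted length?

Proper length L₀ = 385 m
γ = 1/√(1 - 0.357²) = 1.0705
L = L₀/γ = 385/1.0705 = 359.6 m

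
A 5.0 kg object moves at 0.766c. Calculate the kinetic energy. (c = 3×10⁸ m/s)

γ = 1/√(1 - 0.766²) = 1.5556
γ - 1 = 0.5556
KE = (γ-1)mc² = 0.5556 × 5.0 × (3×10⁸)² = 2.500×10¹⁷ J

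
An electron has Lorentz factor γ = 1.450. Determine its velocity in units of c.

From γ = 1/√(1 - v²/c²):
1/γ² = 1/1.450² = 0.47562
v²/c² = 1 - 0.47562 = 0.52438
v/c = √(0.52438) = 0.7241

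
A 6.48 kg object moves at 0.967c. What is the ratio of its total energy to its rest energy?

E = γmc², E₀ = mc²
E/E₀ = γ = 1/√(1 - 0.967²) = 3.925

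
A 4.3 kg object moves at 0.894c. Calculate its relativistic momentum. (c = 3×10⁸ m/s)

γ = 1/√(1 - 0.894²) = 2.232
v = 0.894 × 3×10⁸ = 2.682×10⁸ m/s
p = γmv = 2.232 × 4.3 × 2.682×10⁸ = 2.574×10⁹ kg·m/s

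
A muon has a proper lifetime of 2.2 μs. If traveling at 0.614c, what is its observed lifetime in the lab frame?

Proper lifetime τ₀ = 2.2 μs
γ = 1/√(1 - 0.614²) = 1.267
τ = γτ₀ = 1.267 × 2.2 μs = 2.787 μs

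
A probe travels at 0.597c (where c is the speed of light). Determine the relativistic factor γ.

v/c = 0.597, so (v/c)² = 0.356409
1 - (v/c)² = 0.643591
γ = 1/√(0.643591) = 1.247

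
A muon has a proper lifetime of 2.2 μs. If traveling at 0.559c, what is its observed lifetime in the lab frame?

Proper lifetime τ₀ = 2.2 μs
γ = 1/√(1 - 0.559²) = 1.206
τ = γτ₀ = 1.206 × 2.2 μs = 2.653 μs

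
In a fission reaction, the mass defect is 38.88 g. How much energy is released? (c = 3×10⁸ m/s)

Convert mass defect: Δm = 38.88 g = 0.03888 kg
E = Δm·c² = 0.03888 × (3×10⁸)²
= 0.03888 × 9×10¹⁶ = 3.499×10¹⁵ J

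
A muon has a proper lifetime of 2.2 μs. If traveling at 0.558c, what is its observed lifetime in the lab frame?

Proper lifetime τ₀ = 2.2 μs
γ = 1/√(1 - 0.558²) = 1.205
τ = γτ₀ = 1.205 × 2.2 μs = 2.651 μs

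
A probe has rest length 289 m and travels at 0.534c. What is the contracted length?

Proper length L₀ = 289 m
γ = 1/√(1 - 0.534²) = 1.183
L = L₀/γ = 289/1.183 = 244.3 m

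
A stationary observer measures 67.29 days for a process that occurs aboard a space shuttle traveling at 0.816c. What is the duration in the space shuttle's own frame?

Dilated time Δt = 67.29 days
γ = 1/√(1 - 0.816²) = 1.730
Δt₀ = Δt/γ = 67.29/1.730 = 38.90 days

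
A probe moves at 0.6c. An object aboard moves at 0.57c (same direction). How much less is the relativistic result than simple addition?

Classical: u' + v = 0.57 + 0.6 = 1.17c
Relativistic: u = (0.57 + 0.6)/(1 + 0.342) = 1.17/1.342 = 0.8718c
Difference: 1.17 - 0.8718 = 0.2982c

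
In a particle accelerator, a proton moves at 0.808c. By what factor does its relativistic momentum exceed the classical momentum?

p_rel = γmv, p_class = mv
Ratio = γ = 1/√(1 - 0.808²)
= 1/√(0.347136) = 1.697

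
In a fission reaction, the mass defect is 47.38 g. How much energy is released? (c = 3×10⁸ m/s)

Convert mass defect: Δm = 47.38 g = 0.04738 kg
E = Δm·c² = 0.04738 × (3×10⁸)²
= 0.04738 × 9×10¹⁶ = 4.264×10¹⁵ J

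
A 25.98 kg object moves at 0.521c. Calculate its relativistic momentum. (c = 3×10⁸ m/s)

γ = 1/√(1 - 0.521²) = 1.1716
v = 0.521 × 3×10⁸ = 1.563×10⁸ m/s
p = γmv = 1.1716 × 25.98 × 1.563×10⁸ = 4.757×10⁹ kg·m/s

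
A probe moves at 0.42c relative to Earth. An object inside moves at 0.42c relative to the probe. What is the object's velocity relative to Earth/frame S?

u = (u' + v)/(1 + u'v/c²)
Numerator: 0.42 + 0.42 = 0.84
Denominator: 1 + 0.1764 = 1.1764
u = 0.84/1.1764 = 0.7140c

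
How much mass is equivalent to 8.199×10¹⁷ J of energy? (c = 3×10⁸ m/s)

From E = mc², we get m = E/c²
c² = (3×10⁸)² = 9×10¹⁶ m²/s²
m = 8.199×10¹⁷ / 9×10¹⁶ = 9.110 kg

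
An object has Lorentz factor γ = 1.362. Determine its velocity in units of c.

From γ = 1/√(1 - v²/c²):
1/γ² = 1/1.362² = 0.5391
v²/c² = 1 - 0.5391 = 0.4609
v/c = √(0.4609) = 0.6789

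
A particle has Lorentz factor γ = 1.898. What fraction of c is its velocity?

From γ = 1/√(1 - v²/c²):
1/γ² = 1/1.898² = 0.2776
v²/c² = 1 - 0.2776 = 0.7224
v/c = √(0.7224) = 0.8499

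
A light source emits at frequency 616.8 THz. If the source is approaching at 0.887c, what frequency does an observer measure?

β = v/c = 0.887
(1+β)/(1-β) = 1.887/0.113 = 16.6991
Doppler factor = √(16.6991) = 4.0865
f_obs = 616.8 × 4.0865 = 2521 THz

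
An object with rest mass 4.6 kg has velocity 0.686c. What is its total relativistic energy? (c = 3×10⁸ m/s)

γ = 1/√(1 - 0.686²) = 1.3744
mc² = 4.6 × (3×10⁸)² = 4.140×10¹⁷ J
E = γmc² = 1.3744 × 4.140×10¹⁷ = 5.690×10¹⁷ J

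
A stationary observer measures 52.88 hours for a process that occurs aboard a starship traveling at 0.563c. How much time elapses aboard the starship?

Dilated time Δt = 52.88 hours
γ = 1/√(1 - 0.563²) = 1.210
Δt₀ = Δt/γ = 52.88/1.210 = 43.70 hours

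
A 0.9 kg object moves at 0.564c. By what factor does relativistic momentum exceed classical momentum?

p_rel = γmv, p_class = mv
Ratio = γ = 1/√(1 - 0.564²) = 1.211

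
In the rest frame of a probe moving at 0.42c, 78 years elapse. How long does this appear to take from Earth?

Proper time Δt₀ = 78 years
γ = 1/√(1 - 0.42²) = 1.1019
Δt = γΔt₀ = 1.1019 × 78 = 85.95 years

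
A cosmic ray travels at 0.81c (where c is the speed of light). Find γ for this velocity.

v/c = 0.81, so (v/c)² = 0.6561
1 - (v/c)² = 0.3439
γ = 1/√(0.3439) = 1.705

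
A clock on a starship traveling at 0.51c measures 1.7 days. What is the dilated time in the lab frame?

Proper time Δt₀ = 1.7 days
γ = 1/√(1 - 0.51²) = 1.1626
Δt = γΔt₀ = 1.1626 × 1.7 = 1.976 days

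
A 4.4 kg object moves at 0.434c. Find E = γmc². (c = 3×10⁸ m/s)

γ = 1/√(1 - 0.434²) = 1.110
mc² = 4.4 × (3×10⁸)² = 3.960×10¹⁷ J
E = γmc² = 1.110 × 3.960×10¹⁷ = 4.396×10¹⁷ J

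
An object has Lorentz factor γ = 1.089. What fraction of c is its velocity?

From γ = 1/√(1 - v²/c²):
1/γ² = 1/1.089² = 0.84323
v²/c² = 1 - 0.84323 = 0.15677
v/c = √(0.15677) = 0.3959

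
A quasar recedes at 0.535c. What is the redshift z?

β = 0.535
(1+β)/(1-β) = 1.535/0.465 = 3.301
√(3.301) = 1.8169
z = 1.8169 - 1 = 0.8169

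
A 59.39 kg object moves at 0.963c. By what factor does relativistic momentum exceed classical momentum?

p_rel = γmv, p_class = mv
Ratio = γ = 1/√(1 - 0.963²) = 3.711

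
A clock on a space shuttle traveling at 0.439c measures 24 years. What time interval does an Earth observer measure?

Proper time Δt₀ = 24 years
γ = 1/√(1 - 0.439²) = 1.113
Δt = γΔt₀ = 1.113 × 24 = 26.71 years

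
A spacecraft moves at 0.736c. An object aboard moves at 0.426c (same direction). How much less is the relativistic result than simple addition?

Classical: u' + v = 0.426 + 0.736 = 1.162c
Relativistic: u = (0.426 + 0.736)/(1 + 0.313536) = 1.162/1.313536 = 0.8846c
Difference: 1.162 - 0.8846 = 0.2774c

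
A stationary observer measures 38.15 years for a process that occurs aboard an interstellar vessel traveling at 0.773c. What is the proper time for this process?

Dilated time Δt = 38.15 years
γ = 1/√(1 - 0.773²) = 1.5763
Δt₀ = Δt/γ = 38.15/1.5763 = 24.20 years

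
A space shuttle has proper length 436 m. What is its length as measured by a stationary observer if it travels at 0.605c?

Proper length L₀ = 436 m
γ = 1/√(1 - 0.605²) = 1.2559
L = L₀/γ = 436/1.2559 = 347.2 m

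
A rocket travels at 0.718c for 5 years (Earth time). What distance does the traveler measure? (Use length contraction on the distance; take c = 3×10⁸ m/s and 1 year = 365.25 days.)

Earth distance: d = v × t = 0.718c × 5 yr = 3.3988×10¹⁶ m
γ = 1.4367
d' = d/γ = 3.3988×10¹⁶/1.4367 = 2.366×10¹⁶ m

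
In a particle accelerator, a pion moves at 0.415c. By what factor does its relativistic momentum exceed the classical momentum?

p_rel = γmv, p_class = mv
Ratio = γ = 1/√(1 - 0.415²)
= 1/√(0.827775) = 1.099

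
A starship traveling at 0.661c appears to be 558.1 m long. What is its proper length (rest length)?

Contracted length L = 558.1 m
γ = 1/√(1 - 0.661²) = 1.33265
L₀ = γL = 1.33265 × 558.1 = 743.8 m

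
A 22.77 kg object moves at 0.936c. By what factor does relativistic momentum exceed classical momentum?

p_rel = γmv, p_class = mv
Ratio = γ = 1/√(1 - 0.936²) = 2.841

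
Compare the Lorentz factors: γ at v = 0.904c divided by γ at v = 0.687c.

γ₁ = 1/√(1 - 0.904²) = 2.339
γ₂ = 1/√(1 - 0.687²) = 1.376
γ₁/γ₂ = 2.339/1.376 = 1.700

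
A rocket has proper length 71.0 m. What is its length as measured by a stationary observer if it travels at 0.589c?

Proper length L₀ = 71.0 m
γ = 1/√(1 - 0.589²) = 1.2374
L = L₀/γ = 71.0/1.2374 = 57.38 m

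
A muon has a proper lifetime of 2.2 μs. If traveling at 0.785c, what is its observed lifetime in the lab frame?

Proper lifetime τ₀ = 2.2 μs
γ = 1/√(1 - 0.785²) = 1.614
τ = γτ₀ = 1.614 × 2.2 μs = 3.551 μs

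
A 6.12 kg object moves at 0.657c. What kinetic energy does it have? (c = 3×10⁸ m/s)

γ = 1/√(1 - 0.657²) = 1.3265
γ - 1 = 0.3265
KE = (γ-1)mc² = 0.3265 × 6.12 × (3×10⁸)² = 1.798×10¹⁷ J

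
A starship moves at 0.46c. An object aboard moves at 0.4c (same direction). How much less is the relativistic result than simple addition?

Classical: u' + v = 0.4 + 0.46 = 0.86c
Relativistic: u = (0.4 + 0.46)/(1 + 0.184) = 0.86/1.184 = 0.7264c
Difference: 0.86 - 0.7264 = 0.1336c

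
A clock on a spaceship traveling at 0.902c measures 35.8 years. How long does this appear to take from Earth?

Proper time Δt₀ = 35.8 years
γ = 1/√(1 - 0.902²) = 2.3162
Δt = γΔt₀ = 2.3162 × 35.8 = 82.92 years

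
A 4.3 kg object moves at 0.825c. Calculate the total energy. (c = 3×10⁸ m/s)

γ = 1/√(1 - 0.825²) = 1.7695
mc² = 4.3 × (3×10⁸)² = 3.870×10¹⁷ J
E = γmc² = 1.7695 × 3.870×10¹⁷ = 6.848×10¹⁷ J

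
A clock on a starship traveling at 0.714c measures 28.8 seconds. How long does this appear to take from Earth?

Proper time Δt₀ = 28.8 seconds
γ = 1/√(1 - 0.714²) = 1.428
Δt = γΔt₀ = 1.428 × 28.8 = 41.13 seconds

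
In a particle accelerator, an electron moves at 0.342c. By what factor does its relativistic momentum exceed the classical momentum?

p_rel = γmv, p_class = mv
Ratio = γ = 1/√(1 - 0.342²)
= 1/√(0.883036) = 1.064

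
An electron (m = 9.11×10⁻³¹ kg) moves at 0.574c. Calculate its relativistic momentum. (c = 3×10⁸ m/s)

γ = 1/√(1 - 0.574²) = 1.2212
v = 0.574 × 3×10⁸ = 1.722×10⁸ m/s
p = γmv = 1.2212 × 9.11×10⁻³¹ × 1.722×10⁸ = 1.916×10⁻²² kg·m/s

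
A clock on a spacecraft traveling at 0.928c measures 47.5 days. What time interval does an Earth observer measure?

Proper time Δt₀ = 47.5 days
γ = 1/√(1 - 0.928²) = 2.684
Δt = γΔt₀ = 2.684 × 47.5 = 127.5 days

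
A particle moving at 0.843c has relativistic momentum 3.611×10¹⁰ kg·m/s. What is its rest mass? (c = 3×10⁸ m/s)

γ = 1/√(1 - 0.843²) = 1.859
v = 0.843 × 3×10⁸ = 2.529×10⁸ m/s
m = p/(γv) = 3.611×10¹⁰/(1.859 × 2.529×10⁸) = 76.81 kg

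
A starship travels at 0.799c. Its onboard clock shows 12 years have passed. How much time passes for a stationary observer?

Proper time Δt₀ = 12 years
γ = 1/√(1 - 0.799²) = 1.663
Δt = γΔt₀ = 1.663 × 12 = 19.96 years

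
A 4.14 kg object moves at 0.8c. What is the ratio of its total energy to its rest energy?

E = γmc², E₀ = mc²
E/E₀ = γ = 1/√(1 - 0.8²) = 1.667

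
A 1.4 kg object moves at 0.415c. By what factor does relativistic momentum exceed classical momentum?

p_rel = γmv, p_class = mv
Ratio = γ = 1/√(1 - 0.415²) = 1.099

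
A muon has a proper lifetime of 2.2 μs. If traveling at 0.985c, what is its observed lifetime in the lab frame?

Proper lifetime τ₀ = 2.2 μs
γ = 1/√(1 - 0.985²) = 5.795
τ = γτ₀ = 5.795 × 2.2 μs = 12.75 μs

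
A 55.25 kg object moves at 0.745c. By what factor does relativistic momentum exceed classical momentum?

p_rel = γmv, p_class = mv
Ratio = γ = 1/√(1 - 0.745²) = 1.499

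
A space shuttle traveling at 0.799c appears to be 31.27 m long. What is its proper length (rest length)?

Contracted length L = 31.27 m
γ = 1/√(1 - 0.799²) = 1.663
L₀ = γL = 1.663 × 31.27 = 52.00 m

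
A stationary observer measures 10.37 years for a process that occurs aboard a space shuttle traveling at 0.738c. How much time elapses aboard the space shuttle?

Dilated time Δt = 10.37 years
γ = 1/√(1 - 0.738²) = 1.4819
Δt₀ = Δt/γ = 10.37/1.4819 = 6.998 years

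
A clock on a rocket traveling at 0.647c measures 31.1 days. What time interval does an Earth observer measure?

Proper time Δt₀ = 31.1 days
γ = 1/√(1 - 0.647²) = 1.3115
Δt = γΔt₀ = 1.3115 × 31.1 = 40.79 days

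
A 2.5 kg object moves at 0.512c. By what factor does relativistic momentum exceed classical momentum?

p_rel = γmv, p_class = mv
Ratio = γ = 1/√(1 - 0.512²) = 1.164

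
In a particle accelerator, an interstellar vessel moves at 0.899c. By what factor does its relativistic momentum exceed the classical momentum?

p_rel = γmv, p_class = mv
Ratio = γ = 1/√(1 - 0.899²)
= 1/√(0.191799) = 2.283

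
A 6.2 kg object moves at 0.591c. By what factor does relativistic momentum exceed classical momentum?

p_rel = γmv, p_class = mv
Ratio = γ = 1/√(1 - 0.591²) = 1.240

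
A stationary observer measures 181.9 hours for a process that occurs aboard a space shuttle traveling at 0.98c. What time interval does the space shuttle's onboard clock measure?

Dilated time Δt = 181.9 hours
γ = 1/√(1 - 0.98²) = 5.025
Δt₀ = Δt/γ = 181.9/5.025 = 36.20 hours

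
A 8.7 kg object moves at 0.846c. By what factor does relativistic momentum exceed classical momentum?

p_rel = γmv, p_class = mv
Ratio = γ = 1/√(1 - 0.846²) = 1.876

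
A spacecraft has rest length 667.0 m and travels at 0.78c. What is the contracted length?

Proper length L₀ = 667.0 m
γ = 1/√(1 - 0.78²) = 1.598
L = L₀/γ = 667.0/1.598 = 417.4 m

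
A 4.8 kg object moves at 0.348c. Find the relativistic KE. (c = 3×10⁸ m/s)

γ = 1/√(1 - 0.348²) = 1.06667
γ - 1 = 0.06667
KE = (γ-1)mc² = 0.06667 × 4.8 × (3×10⁸)² = 2.880×10¹⁶ J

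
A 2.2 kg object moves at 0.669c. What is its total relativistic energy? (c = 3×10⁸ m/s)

γ = 1/√(1 - 0.669²) = 1.3454
mc² = 2.2 × (3×10⁸)² = 1.980×10¹⁷ J
E = γmc² = 1.3454 × 1.980×10¹⁷ = 2.664×10¹⁷ J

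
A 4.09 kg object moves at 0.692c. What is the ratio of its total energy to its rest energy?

E = γmc², E₀ = mc²
E/E₀ = γ = 1/√(1 - 0.692²) = 1.385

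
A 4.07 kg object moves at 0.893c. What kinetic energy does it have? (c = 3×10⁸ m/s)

γ = 1/√(1 - 0.893²) = 2.222
γ - 1 = 1.222
KE = (γ-1)mc² = 1.222 × 4.07 × (3×10⁸)² = 4.476×10¹⁷ J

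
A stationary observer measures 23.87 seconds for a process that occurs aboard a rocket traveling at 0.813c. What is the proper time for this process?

Dilated time Δt = 23.87 seconds
γ = 1/√(1 - 0.813²) = 1.717
Δt₀ = Δt/γ = 23.87/1.717 = 13.90 seconds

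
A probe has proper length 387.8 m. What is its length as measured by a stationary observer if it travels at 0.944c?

Proper length L₀ = 387.8 m
γ = 1/√(1 - 0.944²) = 3.0308
L = L₀/γ = 387.8/3.0308 = 128.0 m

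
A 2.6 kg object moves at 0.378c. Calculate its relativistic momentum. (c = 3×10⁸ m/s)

γ = 1/√(1 - 0.378²) = 1.0801
v = 0.378 × 3×10⁸ = 1.134×10⁸ m/s
p = γmv = 1.0801 × 2.6 × 1.134×10⁸ = 3.185×10⁸ kg·m/s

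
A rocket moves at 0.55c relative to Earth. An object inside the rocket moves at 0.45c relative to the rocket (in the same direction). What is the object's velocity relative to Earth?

u = (u' + v)/(1 + u'v/c²)
Numerator: 0.45 + 0.55 = 1
Denominator: 1 + 0.2475 = 1.2475
u = 1/1.2475 = 0.8016c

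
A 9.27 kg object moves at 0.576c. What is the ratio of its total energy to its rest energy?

E = γmc², E₀ = mc²
E/E₀ = γ = 1/√(1 - 0.576²) = 1.223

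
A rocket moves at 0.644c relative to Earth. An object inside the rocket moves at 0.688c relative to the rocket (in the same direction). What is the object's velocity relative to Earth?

u = (u' + v)/(1 + u'v/c²)
Numerator: 0.688 + 0.644 = 1.332
Denominator: 1 + 0.443072 = 1.443072
u = 1.332/1.443072 = 0.9230c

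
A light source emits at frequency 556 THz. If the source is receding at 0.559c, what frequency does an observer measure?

β = v/c = 0.559
(1-β)/(1+β) = 0.441/1.559 = 0.2829
Doppler factor = √(0.2829) = 0.5319
f_obs = 556 × 0.5319 = 295.7 THz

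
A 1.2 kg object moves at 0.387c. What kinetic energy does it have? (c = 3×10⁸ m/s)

γ = 1/√(1 - 0.387²) = 1.084505
γ - 1 = 0.084505
KE = (γ-1)mc² = 0.084505 × 1.2 × (3×10⁸)² = 9.127×10¹⁵ J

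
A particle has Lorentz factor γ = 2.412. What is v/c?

From γ = 1/√(1 - v²/c²):
1/γ² = 1/2.412² = 0.1719
v²/c² = 1 - 0.1719 = 0.8281
v/c = √(0.8281) = 0.9100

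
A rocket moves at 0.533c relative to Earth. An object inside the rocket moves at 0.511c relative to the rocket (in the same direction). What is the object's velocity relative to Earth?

u = (u' + v)/(1 + u'v/c²)
Numerator: 0.511 + 0.533 = 1.044
Denominator: 1 + 0.272363 = 1.272363
u = 1.044/1.272363 = 0.8205c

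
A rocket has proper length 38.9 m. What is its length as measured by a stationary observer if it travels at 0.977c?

Proper length L₀ = 38.9 m
γ = 1/√(1 - 0.977²) = 4.6896
L = L₀/γ = 38.9/4.6896 = 8.295 m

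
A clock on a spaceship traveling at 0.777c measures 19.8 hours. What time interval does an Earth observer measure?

Proper time Δt₀ = 19.8 hours
γ = 1/√(1 - 0.777²) = 1.5886
Δt = γΔt₀ = 1.5886 × 19.8 = 31.45 hours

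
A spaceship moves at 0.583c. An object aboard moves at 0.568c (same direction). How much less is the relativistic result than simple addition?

Classical: u' + v = 0.568 + 0.583 = 1.151c
Relativistic: u = (0.568 + 0.583)/(1 + 0.331144) = 1.151/1.331144 = 0.8647c
Difference: 1.151 - 0.8647 = 0.2863c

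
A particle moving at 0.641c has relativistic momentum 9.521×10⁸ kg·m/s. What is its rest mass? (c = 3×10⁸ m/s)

γ = 1/√(1 - 0.641²) = 1.303
v = 0.641 × 3×10⁸ = 1.923×10⁸ m/s
m = p/(γv) = 9.521×10⁸/(1.303 × 1.923×10⁸) = 3.800 kg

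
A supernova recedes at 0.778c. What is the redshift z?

β = 0.778
(1+β)/(1-β) = 1.778/0.222 = 8.009
√(8.009) = 2.830
z = 2.830 - 1 = 1.830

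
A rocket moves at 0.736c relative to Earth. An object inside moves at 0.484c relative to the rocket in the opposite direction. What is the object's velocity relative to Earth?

Object's velocity in rocket frame is u' = -0.484c
u = (u' + v)/(1 + u'v/c²) = (v - 0.484)/(1 - 0.484·v/c²)
Numerator: 0.736 - 0.484 = 0.252
Denominator: 1 - 0.356224 = 0.643776
u = 0.252/0.643776 = 0.3914c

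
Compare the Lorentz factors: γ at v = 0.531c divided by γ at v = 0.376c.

γ₁ = 1/√(1 - 0.531²) = 1.180
γ₂ = 1/√(1 - 0.376²) = 1.079
γ₁/γ₂ = 1.180/1.079 = 1.094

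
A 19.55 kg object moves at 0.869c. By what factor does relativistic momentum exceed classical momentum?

p_rel = γmv, p_class = mv
Ratio = γ = 1/√(1 - 0.869²) = 2.021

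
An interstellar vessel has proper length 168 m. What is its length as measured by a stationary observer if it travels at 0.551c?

Proper length L₀ = 168 m
γ = 1/√(1 - 0.551²) = 1.198
L = L₀/γ = 168/1.198 = 140.2 m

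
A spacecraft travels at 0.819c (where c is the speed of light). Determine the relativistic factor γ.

v/c = 0.819, so (v/c)² = 0.670761
1 - (v/c)² = 0.329239
γ = 1/√(0.329239) = 1.743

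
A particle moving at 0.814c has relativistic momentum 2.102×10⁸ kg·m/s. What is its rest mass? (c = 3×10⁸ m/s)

γ = 1/√(1 - 0.814²) = 1.7216
v = 0.814 × 3×10⁸ = 2.442×10⁸ m/s
m = p/(γv) = 2.102×10⁸/(1.7216 × 2.442×10⁸) = 0.5000 kg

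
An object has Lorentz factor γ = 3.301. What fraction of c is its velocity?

From γ = 1/√(1 - v²/c²):
1/γ² = 1/3.301² = 0.09177
v²/c² = 1 - 0.09177 = 0.9082
v/c = √(0.9082) = 0.9530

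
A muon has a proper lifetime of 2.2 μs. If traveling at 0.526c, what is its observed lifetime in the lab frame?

Proper lifetime τ₀ = 2.2 μs
γ = 1/√(1 - 0.526²) = 1.176
τ = γτ₀ = 1.176 × 2.2 μs = 2.587 μs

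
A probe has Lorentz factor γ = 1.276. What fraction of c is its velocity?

From γ = 1/√(1 - v²/c²):
1/γ² = 1/1.276² = 0.6142
v²/c² = 1 - 0.6142 = 0.3858
v/c = √(0.3858) = 0.6211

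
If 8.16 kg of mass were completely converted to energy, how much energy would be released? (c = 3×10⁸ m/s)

Using E = mc²:
c² = (3×10⁸)² = 9×10¹⁶ m²/s²
E = 8.16 × 9×10¹⁶ = 7.344×10¹⁷ J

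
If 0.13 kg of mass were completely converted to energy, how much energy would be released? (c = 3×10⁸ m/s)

Using E = mc²:
c² = (3×10⁸)² = 9×10¹⁶ m²/s²
E = 0.13 × 9×10¹⁶ = 1.170×10¹⁶ J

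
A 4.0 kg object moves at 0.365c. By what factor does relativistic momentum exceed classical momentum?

p_rel = γmv, p_class = mv
Ratio = γ = 1/√(1 - 0.365²) = 1.074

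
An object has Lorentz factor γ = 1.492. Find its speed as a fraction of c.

From γ = 1/√(1 - v²/c²):
1/γ² = 1/1.492² = 0.44922
v²/c² = 1 - 0.44922 = 0.55078
v/c = √(0.55078) = 0.7421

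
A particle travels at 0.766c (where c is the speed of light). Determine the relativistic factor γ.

v/c = 0.766, so (v/c)² = 0.586756
1 - (v/c)² = 0.413244
γ = 1/√(0.413244) = 1.556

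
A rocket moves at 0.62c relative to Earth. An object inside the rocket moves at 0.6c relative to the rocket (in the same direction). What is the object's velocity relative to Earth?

u = (u' + v)/(1 + u'v/c²)
Numerator: 0.6 + 0.62 = 1.22
Denominator: 1 + 0.372 = 1.372
u = 1.22/1.372 = 0.8892c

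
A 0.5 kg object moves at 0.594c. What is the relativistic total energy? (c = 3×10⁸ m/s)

γ = 1/√(1 - 0.594²) = 1.243
mc² = 0.5 × (3×10⁸)² = 4.500×10¹⁶ J
E = γmc² = 1.243 × 4.500×10¹⁶ = 5.594×10¹⁶ J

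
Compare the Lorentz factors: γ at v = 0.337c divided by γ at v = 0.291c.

γ₁ = 1/√(1 - 0.337²) = 1.062
γ₂ = 1/√(1 - 0.291²) = 1.045
γ₁/γ₂ = 1.062/1.045 = 1.016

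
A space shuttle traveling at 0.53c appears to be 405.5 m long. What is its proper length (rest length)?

Contracted length L = 405.5 m
γ = 1/√(1 - 0.53²) = 1.1792
L₀ = γL = 1.1792 × 405.5 = 478.2 m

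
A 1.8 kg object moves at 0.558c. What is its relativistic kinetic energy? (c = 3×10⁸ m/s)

γ = 1/√(1 - 0.558²) = 1.20505
γ - 1 = 0.20505
KE = (γ-1)mc² = 0.20505 × 1.8 × (3×10⁸)² = 3.322×10¹⁶ J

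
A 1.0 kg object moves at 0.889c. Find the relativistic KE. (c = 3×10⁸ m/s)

γ = 1/√(1 - 0.889²) = 2.1838
γ - 1 = 1.1838
KE = (γ-1)mc² = 1.1838 × 1.0 × (3×10⁸)² = 1.065×10¹⁷ J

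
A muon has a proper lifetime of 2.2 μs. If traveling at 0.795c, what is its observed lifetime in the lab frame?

Proper lifetime τ₀ = 2.2 μs
γ = 1/√(1 - 0.795²) = 1.6485
τ = γτ₀ = 1.6485 × 2.2 μs = 3.627 μs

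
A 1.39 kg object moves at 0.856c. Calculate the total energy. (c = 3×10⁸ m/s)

γ = 1/√(1 - 0.856²) = 1.9343
mc² = 1.39 × (3×10⁸)² = 1.251×10¹⁷ J
E = γmc² = 1.9343 × 1.251×10¹⁷ = 2.420×10¹⁷ J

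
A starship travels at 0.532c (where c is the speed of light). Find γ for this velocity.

v/c = 0.532, so (v/c)² = 0.283024
1 - (v/c)² = 0.716976
γ = 1/√(0.716976) = 1.181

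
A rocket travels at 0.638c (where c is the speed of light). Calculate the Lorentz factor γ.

v/c = 0.638, so (v/c)² = 0.407044
1 - (v/c)² = 0.592956
γ = 1/√(0.592956) = 1.299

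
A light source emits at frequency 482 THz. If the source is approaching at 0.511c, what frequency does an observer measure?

β = v/c = 0.511
(1+β)/(1-β) = 1.511/0.489 = 3.090
Doppler factor = √(3.090) = 1.7578
f_obs = 482 × 1.7578 = 847.3 THz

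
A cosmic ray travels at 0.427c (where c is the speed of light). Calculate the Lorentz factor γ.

v/c = 0.427, so (v/c)² = 0.182329
1 - (v/c)² = 0.817671
γ = 1/√(0.817671) = 1.106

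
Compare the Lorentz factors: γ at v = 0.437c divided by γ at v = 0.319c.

γ₁ = 1/√(1 - 0.437²) = 1.112
γ₂ = 1/√(1 - 0.319²) = 1.055
γ₁/γ₂ = 1.112/1.055 = 1.054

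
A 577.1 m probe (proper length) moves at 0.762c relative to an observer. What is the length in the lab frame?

Proper length L₀ = 577.1 m
γ = 1/√(1 - 0.762²) = 1.5442
L = L₀/γ = 577.1/1.5442 = 373.7 m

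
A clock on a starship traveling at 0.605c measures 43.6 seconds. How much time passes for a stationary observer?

Proper time Δt₀ = 43.6 seconds
γ = 1/√(1 - 0.605²) = 1.256
Δt = γΔt₀ = 1.256 × 43.6 = 54.76 seconds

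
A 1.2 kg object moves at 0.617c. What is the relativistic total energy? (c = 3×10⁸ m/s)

γ = 1/√(1 - 0.617²) = 1.2707
mc² = 1.2 × (3×10⁸)² = 1.080×10¹⁷ J
E = γmc² = 1.2707 × 1.080×10¹⁷ = 1.372×10¹⁷ J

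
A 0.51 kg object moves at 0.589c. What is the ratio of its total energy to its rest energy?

E = γmc², E₀ = mc²
E/E₀ = γ = 1/√(1 - 0.589²) = 1.237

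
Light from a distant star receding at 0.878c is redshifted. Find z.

β = 0.878
(1+β)/(1-β) = 1.878/0.122 = 15.39
√(15.39) = 3.923
z = 3.923 - 1 = 2.923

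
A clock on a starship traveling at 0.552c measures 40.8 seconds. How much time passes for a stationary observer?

Proper time Δt₀ = 40.8 seconds
γ = 1/√(1 - 0.552²) = 1.1993
Δt = γΔt₀ = 1.1993 × 40.8 = 48.93 seconds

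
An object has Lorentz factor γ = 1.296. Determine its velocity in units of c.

From γ = 1/√(1 - v²/c²):
1/γ² = 1/1.296² = 0.5954
v²/c² = 1 - 0.5954 = 0.4046
v/c = √(0.4046) = 0.6361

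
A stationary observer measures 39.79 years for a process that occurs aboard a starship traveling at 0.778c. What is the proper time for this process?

Dilated time Δt = 39.79 years
γ = 1/√(1 - 0.778²) = 1.5917
Δt₀ = Δt/γ = 39.79/1.5917 = 25.00 years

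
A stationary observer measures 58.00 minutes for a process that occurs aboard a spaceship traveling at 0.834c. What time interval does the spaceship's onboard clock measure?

Dilated time Δt = 58.00 minutes
γ = 1/√(1 - 0.834²) = 1.8124
Δt₀ = Δt/γ = 58.00/1.8124 = 32.00 minutes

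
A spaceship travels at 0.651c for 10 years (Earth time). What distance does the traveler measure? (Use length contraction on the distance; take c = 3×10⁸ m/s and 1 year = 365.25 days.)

Earth distance: d = v × t = 0.651c × 10 yr = 6.1632×10¹⁶ m
γ = 1.3174
d' = d/γ = 6.1632×10¹⁶/1.3174 = 4.678×10¹⁶ m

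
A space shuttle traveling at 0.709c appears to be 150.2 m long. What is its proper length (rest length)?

Contracted length L = 150.2 m
γ = 1/√(1 - 0.709²) = 1.418
L₀ = γL = 1.418 × 150.2 = 213.0 m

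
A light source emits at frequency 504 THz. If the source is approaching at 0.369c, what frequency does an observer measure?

β = v/c = 0.369
(1+β)/(1-β) = 1.369/0.631 = 2.170
Doppler factor = √(2.170) = 1.473
f_obs = 504 × 1.473 = 742.4 THz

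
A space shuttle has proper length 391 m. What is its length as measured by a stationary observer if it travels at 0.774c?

Proper length L₀ = 391 m
γ = 1/√(1 - 0.774²) = 1.579
L = L₀/γ = 391/1.579 = 247.6 m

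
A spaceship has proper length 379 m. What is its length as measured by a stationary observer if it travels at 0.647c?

Proper length L₀ = 379 m
γ = 1/√(1 - 0.647²) = 1.3115
L = L₀/γ = 379/1.3115 = 289.0 m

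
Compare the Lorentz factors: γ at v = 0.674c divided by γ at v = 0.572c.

γ₁ = 1/√(1 - 0.674²) = 1.3537
γ₂ = 1/√(1 - 0.572²) = 1.2191
γ₁/γ₂ = 1.3537/1.2191 = 1.110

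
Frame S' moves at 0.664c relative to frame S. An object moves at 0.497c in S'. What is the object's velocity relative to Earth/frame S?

u = (u' + v)/(1 + u'v/c²)
Numerator: 0.497 + 0.664 = 1.161
Denominator: 1 + 0.330008 = 1.330008
u = 1.161/1.330008 = 0.8729c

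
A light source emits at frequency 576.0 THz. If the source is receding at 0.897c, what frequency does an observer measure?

β = v/c = 0.897
(1-β)/(1+β) = 0.103/1.897 = 0.05430
Doppler factor = √(0.05430) = 0.2330
f_obs = 576.0 × 0.2330 = 134.2 THz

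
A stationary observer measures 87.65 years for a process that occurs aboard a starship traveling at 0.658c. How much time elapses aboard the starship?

Dilated time Δt = 87.65 years
γ = 1/√(1 - 0.658²) = 1.328
Δt₀ = Δt/γ = 87.65/1.328 = 66.00 years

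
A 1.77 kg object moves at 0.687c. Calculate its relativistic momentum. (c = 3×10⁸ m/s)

γ = 1/√(1 - 0.687²) = 1.376
v = 0.687 × 3×10⁸ = 2.061×10⁸ m/s
p = γmv = 1.376 × 1.77 × 2.061×10⁸ = 5.020×10⁸ kg·m/s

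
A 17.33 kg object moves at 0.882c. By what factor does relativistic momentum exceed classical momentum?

p_rel = γmv, p_class = mv
Ratio = γ = 1/√(1 - 0.882²) = 2.122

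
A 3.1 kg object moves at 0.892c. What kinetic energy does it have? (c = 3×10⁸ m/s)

γ = 1/√(1 - 0.892²) = 2.2122
γ - 1 = 1.2122
KE = (γ-1)mc² = 1.2122 × 3.1 × (3×10⁸)² = 3.382×10¹⁷ J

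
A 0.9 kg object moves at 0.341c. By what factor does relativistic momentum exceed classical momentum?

p_rel = γmv, p_class = mv
Ratio = γ = 1/√(1 - 0.341²) = 1.064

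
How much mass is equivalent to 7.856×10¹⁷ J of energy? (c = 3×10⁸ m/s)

From E = mc², we get m = E/c²
c² = (3×10⁸)² = 9×10¹⁶ m²/s²
m = 7.856×10¹⁷ / 9×10¹⁶ = 8.729 kg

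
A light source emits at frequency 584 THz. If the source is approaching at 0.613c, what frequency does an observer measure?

β = v/c = 0.613
(1+β)/(1-β) = 1.613/0.387 = 4.168
Doppler factor = √(4.168) = 2.0416
f_obs = 584 × 2.0416 = 1192 THz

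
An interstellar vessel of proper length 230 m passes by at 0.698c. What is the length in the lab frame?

Proper length L₀ = 230 m
γ = 1/√(1 - 0.698²) = 1.3965
L = L₀/γ = 230/1.3965 = 164.7 m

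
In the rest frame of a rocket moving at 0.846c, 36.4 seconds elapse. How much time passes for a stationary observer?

Proper time Δt₀ = 36.4 seconds
γ = 1/√(1 - 0.846²) = 1.8755
Δt = γΔt₀ = 1.8755 × 36.4 = 68.27 seconds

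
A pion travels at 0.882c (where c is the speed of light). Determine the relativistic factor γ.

v/c = 0.882, so (v/c)² = 0.777924
1 - (v/c)² = 0.222076
γ = 1/√(0.222076) = 2.122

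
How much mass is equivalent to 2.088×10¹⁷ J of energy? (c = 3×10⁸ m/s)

From E = mc², we get m = E/c²
c² = (3×10⁸)² = 9×10¹⁶ m²/s²
m = 2.088×10¹⁷ / 9×10¹⁶ = 2.320 kg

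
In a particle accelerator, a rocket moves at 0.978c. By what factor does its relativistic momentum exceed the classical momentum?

p_rel = γmv, p_class = mv
Ratio = γ = 1/√(1 - 0.978²)
= 1/√(0.043516) = 4.794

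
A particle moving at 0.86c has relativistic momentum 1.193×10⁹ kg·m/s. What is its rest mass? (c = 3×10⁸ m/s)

γ = 1/√(1 - 0.86²) = 1.9597
v = 0.86 × 3×10⁸ = 2.580×10⁸ m/s
m = p/(γv) = 1.193×10⁹/(1.9597 × 2.580×10⁸) = 2.360 kg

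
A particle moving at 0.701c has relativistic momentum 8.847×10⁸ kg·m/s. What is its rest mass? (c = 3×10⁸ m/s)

γ = 1/√(1 - 0.701²) = 1.4022
v = 0.701 × 3×10⁸ = 2.103×10⁸ m/s
m = p/(γv) = 8.847×10⁸/(1.4022 × 2.103×10⁸) = 3.000 kg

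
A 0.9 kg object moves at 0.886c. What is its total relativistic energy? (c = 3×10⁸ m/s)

γ = 1/√(1 - 0.886²) = 2.157
mc² = 0.9 × (3×10⁸)² = 8.100×10¹⁶ J
E = γmc² = 2.157 × 8.100×10¹⁶ = 1.747×10¹⁷ J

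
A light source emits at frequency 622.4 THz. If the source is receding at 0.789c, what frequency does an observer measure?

β = v/c = 0.789
(1-β)/(1+β) = 0.211/1.789 = 0.1179
Doppler factor = √(0.1179) = 0.3434
f_obs = 622.4 × 0.3434 = 213.7 THz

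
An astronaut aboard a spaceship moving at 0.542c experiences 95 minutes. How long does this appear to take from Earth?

Proper time Δt₀ = 95 minutes
γ = 1/√(1 - 0.542²) = 1.1899
Δt = γΔt₀ = 1.1899 × 95 = 113.0 minutes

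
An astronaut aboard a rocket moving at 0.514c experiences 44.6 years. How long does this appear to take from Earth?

Proper time Δt₀ = 44.6 years
γ = 1/√(1 - 0.514²) = 1.1658
Δt = γΔt₀ = 1.1658 × 44.6 = 51.99 years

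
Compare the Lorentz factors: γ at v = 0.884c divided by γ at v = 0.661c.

γ₁ = 1/√(1 - 0.884²) = 2.139
γ₂ = 1/√(1 - 0.661²) = 1.333
γ₁/γ₂ = 2.139/1.333 = 1.605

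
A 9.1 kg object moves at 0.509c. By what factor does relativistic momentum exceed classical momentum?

p_rel = γmv, p_class = mv
Ratio = γ = 1/√(1 - 0.509²) = 1.162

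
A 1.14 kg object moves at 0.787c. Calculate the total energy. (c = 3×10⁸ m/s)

γ = 1/√(1 - 0.787²) = 1.621
mc² = 1.14 × (3×10⁸)² = 1.026×10¹⁷ J
E = γmc² = 1.621 × 1.026×10¹⁷ = 1.663×10¹⁷ J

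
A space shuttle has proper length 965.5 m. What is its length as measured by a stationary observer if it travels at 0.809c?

Proper length L₀ = 965.5 m
γ = 1/√(1 - 0.809²) = 1.7012
L = L₀/γ = 965.5/1.7012 = 567.5 m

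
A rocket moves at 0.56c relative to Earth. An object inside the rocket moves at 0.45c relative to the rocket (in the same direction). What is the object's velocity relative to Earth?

u = (u' + v)/(1 + u'v/c²)
Numerator: 0.45 + 0.56 = 1.01
Denominator: 1 + 0.252 = 1.252
u = 1.01/1.252 = 0.8067c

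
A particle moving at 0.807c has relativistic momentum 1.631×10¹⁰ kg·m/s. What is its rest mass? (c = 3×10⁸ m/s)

γ = 1/√(1 - 0.807²) = 1.69333
v = 0.807 × 3×10⁸ = 2.421×10⁸ m/s
m = p/(γv) = 1.631×10¹⁰/(1.69333 × 2.421×10⁸) = 39.78 kg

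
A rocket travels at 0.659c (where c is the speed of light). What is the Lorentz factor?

v/c = 0.659, so (v/c)² = 0.434281
1 - (v/c)² = 0.565719
γ = 1/√(0.565719) = 1.330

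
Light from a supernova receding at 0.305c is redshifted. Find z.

β = 0.305
(1+β)/(1-β) = 1.305/0.695 = 1.8777
√(1.8777) = 1.3703
z = 1.3703 - 1 = 0.3703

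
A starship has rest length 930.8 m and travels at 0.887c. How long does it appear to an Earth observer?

Proper length L₀ = 930.8 m
γ = 1/√(1 - 0.887²) = 2.1656
L = L₀/γ = 930.8/2.1656 = 429.8 m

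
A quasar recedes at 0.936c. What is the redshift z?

β = 0.936
(1+β)/(1-β) = 1.936/0.064 = 30.25
√(30.25) = 5.500
z = 5.500 - 1 = 4.500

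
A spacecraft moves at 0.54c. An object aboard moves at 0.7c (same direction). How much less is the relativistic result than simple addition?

Classical: u' + v = 0.7 + 0.54 = 1.24c
Relativistic: u = (0.7 + 0.54)/(1 + 0.378) = 1.24/1.378 = 0.8999c
Difference: 1.24 - 0.8999 = 0.3401c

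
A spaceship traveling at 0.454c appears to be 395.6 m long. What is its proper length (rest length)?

Contracted length L = 395.6 m
γ = 1/√(1 - 0.454²) = 1.1223
L₀ = γL = 1.1223 × 395.6 = 444.0 m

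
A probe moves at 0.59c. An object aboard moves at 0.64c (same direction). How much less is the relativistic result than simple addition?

Classical: u' + v = 0.64 + 0.59 = 1.23c
Relativistic: u = (0.64 + 0.59)/(1 + 0.3776) = 1.23/1.3776 = 0.8929c
Difference: 1.23 - 0.8929 = 0.3371c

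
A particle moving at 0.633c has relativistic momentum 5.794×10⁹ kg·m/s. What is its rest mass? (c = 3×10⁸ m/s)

γ = 1/√(1 - 0.633²) = 1.292
v = 0.633 × 3×10⁸ = 1.899×10⁸ m/s
m = p/(γv) = 5.794×10⁹/(1.292 × 1.899×10⁸) = 23.62 kg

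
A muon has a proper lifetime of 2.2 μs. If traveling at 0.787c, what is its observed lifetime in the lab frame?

Proper lifetime τ₀ = 2.2 μs
γ = 1/√(1 - 0.787²) = 1.621
τ = γτ₀ = 1.621 × 2.2 μs = 3.566 μs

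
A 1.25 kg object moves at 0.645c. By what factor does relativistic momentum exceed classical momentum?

p_rel = γmv, p_class = mv
Ratio = γ = 1/√(1 - 0.645²) = 1.309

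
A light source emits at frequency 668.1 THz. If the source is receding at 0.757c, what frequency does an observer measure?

β = v/c = 0.757
(1-β)/(1+β) = 0.243/1.757 = 0.1383
Doppler factor = √(0.1383) = 0.3719
f_obs = 668.1 × 0.3719 = 248.5 THz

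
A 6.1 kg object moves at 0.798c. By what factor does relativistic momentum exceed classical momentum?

p_rel = γmv, p_class = mv
Ratio = γ = 1/√(1 - 0.798²) = 1.659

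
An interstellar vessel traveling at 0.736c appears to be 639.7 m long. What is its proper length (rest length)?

Contracted length L = 639.7 m
γ = 1/√(1 - 0.736²) = 1.4771
L₀ = γL = 1.4771 × 639.7 = 944.9 m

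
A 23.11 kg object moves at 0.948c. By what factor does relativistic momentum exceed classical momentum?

p_rel = γmv, p_class = mv
Ratio = γ = 1/√(1 - 0.948²) = 3.142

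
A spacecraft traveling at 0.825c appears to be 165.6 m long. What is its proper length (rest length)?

Contracted length L = 165.6 m
γ = 1/√(1 - 0.825²) = 1.7695
L₀ = γL = 1.7695 × 165.6 = 293.0 m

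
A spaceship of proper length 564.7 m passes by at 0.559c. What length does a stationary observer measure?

Proper length L₀ = 564.7 m
γ = 1/√(1 - 0.559²) = 1.206
L = L₀/γ = 564.7/1.206 = 468.2 m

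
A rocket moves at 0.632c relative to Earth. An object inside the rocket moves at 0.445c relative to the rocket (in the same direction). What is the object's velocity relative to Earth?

u = (u' + v)/(1 + u'v/c²)
Numerator: 0.445 + 0.632 = 1.077
Denominator: 1 + 0.28124 = 1.28124
u = 1.077/1.28124 = 0.8406c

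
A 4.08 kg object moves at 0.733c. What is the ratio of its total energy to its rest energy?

E = γmc², E₀ = mc²
E/E₀ = γ = 1/√(1 - 0.733²) = 1.470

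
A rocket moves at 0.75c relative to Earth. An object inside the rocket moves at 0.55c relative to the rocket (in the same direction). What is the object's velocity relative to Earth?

u = (u' + v)/(1 + u'v/c²)
Numerator: 0.55 + 0.75 = 1.3
Denominator: 1 + 0.4125 = 1.4125
u = 1.3/1.4125 = 0.9204c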